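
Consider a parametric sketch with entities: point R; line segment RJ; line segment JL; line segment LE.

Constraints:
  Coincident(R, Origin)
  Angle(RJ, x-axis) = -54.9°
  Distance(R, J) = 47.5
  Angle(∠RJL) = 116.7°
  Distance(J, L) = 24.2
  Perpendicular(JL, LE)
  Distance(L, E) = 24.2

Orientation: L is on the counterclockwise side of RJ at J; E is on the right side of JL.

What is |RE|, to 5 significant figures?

80.712

∠RJL = 116.7°, so JL runs at -54.9° + (180° − 116.7°) = 8.4000° from the x-axis; with |JL| = 24.2, L = J + 24.2·(cos 8.4000°, sin 8.4000°) = (51.253, -35.327). JL is perpendicular to LE; with |LE| = 24.2 on the right of JL, E = L + 24.2·(0.14608, -0.98927) = (54.788, -59.267). Then |RE| = |E − R| = 80.712.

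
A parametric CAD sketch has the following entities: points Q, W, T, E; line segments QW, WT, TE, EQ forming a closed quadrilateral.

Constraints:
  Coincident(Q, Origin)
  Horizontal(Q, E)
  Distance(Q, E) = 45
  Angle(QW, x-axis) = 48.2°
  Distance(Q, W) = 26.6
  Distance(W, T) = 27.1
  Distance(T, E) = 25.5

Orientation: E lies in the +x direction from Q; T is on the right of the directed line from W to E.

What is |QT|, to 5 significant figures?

21.719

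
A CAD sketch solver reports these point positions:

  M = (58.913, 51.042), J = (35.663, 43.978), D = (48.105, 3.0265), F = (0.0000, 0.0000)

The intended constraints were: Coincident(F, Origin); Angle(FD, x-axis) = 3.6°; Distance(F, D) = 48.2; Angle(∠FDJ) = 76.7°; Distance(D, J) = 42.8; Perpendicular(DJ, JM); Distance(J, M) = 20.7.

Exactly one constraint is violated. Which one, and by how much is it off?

Distance(J, M) = 20.7 — off by 3.60.

F = (0.00, 0.00) ✓; FD at 3.600° ✓; |FD| = 48.20 ✓; ∠FDJ = 76.70° ✓; |DJ| = 42.80 ✓; ∠(DJ, JM) = 90.00° ✓; |JM| = 24.30 ✗.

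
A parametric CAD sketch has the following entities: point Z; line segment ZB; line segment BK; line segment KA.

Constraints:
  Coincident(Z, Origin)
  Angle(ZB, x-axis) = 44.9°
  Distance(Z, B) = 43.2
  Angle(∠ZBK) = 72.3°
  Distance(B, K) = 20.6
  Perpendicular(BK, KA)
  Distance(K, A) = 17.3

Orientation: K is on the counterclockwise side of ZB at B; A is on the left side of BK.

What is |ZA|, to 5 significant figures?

24.996

Z is at the origin; ZB runs at 44.9° with length 43.2, so B = 43.2·(cos 44.9°, sin 44.9°) = (30.600, 30.494). ∠ZBK = 72.3°, so BK runs at 44.9° + (180° − 72.3°) = 152.60° from the x-axis; with |BK| = 20.6, K = B + 20.6·(cos 152.60°, sin 152.60°) = (12.311, 39.974). BK ⟂ KA; with |KA| = 17.3 on the left of BK, A = K + 17.3·(-0.46020, -0.88782) = (4.3498, 24.615). Then |ZA| = |A − Z| = 24.996.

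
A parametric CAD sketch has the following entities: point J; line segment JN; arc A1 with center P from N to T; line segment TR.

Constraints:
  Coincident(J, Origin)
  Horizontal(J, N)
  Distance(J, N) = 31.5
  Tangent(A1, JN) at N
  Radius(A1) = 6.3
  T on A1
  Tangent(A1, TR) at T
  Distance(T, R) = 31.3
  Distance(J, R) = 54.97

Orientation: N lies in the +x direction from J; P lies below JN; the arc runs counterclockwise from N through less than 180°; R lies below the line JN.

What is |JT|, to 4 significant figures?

27.56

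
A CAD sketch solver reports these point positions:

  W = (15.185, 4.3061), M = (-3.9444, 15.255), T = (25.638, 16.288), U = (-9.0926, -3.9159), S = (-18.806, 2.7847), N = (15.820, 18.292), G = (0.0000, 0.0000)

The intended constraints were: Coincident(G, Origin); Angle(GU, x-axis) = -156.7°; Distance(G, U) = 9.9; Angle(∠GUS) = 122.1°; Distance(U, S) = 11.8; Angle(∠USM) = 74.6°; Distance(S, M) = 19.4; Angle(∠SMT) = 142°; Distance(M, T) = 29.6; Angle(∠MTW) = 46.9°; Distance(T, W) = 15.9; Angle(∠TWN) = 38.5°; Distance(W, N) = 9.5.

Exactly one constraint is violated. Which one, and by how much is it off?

Distance(W, N) = 9.5 — off by 4.50.

G = (0.00, 0.00) ✓; GU at -156.7° ✓; |GU| = 9.900 ✓; ∠GUS = 122.1° ✓; |US| = 11.80 ✓; ∠USM = 74.60° ✓; |SM| = 19.40 ✓; ∠SMT = 142.0° ✓; |MT| = 29.60 ✓; ∠MTW = 46.90° ✓; |TW| = 15.90 ✓; ∠TWN = 38.50° ✓; |WN| = 14.00 ✗.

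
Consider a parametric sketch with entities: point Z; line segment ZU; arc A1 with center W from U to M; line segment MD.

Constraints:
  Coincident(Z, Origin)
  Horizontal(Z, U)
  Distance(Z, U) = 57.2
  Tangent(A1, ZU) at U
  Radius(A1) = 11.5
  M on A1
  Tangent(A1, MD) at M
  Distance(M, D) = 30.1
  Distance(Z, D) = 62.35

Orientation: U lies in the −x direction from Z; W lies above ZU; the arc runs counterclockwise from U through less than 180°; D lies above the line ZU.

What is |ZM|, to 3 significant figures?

47.2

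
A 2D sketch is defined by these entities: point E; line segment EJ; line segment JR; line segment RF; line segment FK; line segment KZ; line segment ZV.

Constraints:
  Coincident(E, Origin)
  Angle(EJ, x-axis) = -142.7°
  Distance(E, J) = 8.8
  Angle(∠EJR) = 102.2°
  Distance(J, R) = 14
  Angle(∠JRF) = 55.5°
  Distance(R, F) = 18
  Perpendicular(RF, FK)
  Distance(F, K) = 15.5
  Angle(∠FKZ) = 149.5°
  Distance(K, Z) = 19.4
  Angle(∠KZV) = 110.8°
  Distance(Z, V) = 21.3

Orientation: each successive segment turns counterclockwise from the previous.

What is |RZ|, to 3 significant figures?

33.2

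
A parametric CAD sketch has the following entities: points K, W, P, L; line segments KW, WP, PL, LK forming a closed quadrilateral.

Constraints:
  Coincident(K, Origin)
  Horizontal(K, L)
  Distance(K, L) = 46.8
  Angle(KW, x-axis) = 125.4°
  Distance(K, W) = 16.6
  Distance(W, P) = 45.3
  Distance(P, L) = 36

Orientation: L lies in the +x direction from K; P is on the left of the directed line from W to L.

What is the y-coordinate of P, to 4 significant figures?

32.58

K is at the origin; K and L share the same y with |KL| = 46.8 and L in +x, so L = (46.8, 0). KW runs at 125.4° with |KW| = 16.6, so W = (-9.616, 13.53). P is determined by |WP| = 45.3 and |PL| = 36.0 together: it lies at the intersection of circle(W, 45.3) and circle(L, 36.0). With |WL| = 58.02, the foot of the radical line on WL is 35.52 from W and the perpendicular offset is √(45.3² − 35.52²) = 28.11. Taking the left-of-WL solution: P = (31.48, 32.58).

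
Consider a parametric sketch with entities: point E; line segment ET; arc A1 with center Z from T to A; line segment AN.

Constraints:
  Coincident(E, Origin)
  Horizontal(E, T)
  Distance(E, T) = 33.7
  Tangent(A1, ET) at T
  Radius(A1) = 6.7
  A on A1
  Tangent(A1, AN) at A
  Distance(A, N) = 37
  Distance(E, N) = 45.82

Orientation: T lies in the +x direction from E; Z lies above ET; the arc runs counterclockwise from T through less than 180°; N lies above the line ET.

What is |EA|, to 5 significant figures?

40.674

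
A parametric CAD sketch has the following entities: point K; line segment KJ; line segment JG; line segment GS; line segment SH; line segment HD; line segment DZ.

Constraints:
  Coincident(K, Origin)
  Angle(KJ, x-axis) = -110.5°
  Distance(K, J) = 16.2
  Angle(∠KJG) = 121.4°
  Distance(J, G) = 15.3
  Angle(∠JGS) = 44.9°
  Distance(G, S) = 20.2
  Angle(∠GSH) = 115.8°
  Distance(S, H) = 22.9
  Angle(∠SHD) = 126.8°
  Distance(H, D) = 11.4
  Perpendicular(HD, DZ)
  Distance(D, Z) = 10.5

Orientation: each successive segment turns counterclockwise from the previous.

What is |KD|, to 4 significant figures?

23.83

K is at the origin; KJ runs at -110.5° with length 16.2, so J = (-5.673, -15.17). ∠KJG = 121.4° gives JG at -51.90° from the x-axis; with |JG| = 15.3, G = (3.767, -27.21). ∠JGS = 44.9° gives GS at 83.20° from the x-axis; with |GS| = 20.2, S = (6.159, -7.156). ∠GSH = 115.8° gives SH at 147.4° from the x-axis; with |SH| = 22.9, H = (-13.13, 5.182). ∠SHD = 126.8° gives HD at -159.4° from the x-axis; with |HD| = 11.4, D = (-23.80, 1.171). Then |KD| = |D − K| = 23.83.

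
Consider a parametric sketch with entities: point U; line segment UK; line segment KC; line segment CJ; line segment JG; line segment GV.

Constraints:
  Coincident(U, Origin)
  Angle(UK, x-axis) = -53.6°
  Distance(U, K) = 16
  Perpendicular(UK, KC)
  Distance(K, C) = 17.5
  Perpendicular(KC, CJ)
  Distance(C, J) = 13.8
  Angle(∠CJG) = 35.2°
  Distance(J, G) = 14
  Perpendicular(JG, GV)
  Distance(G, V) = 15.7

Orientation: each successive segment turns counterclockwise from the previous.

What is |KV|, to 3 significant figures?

23.2

U is at the origin; UK runs at -53.6° with length 16.0, so K = (9.49, -12.9). UK is perpendicular to KC, so KC runs at 36.4°; with |KC| = 17.5, C = (23.6, -2.49). KC ⟂ CJ, so CJ runs at 126°; with |CJ| = 13.8, J = (15.4, 8.61). ∠CJG = 35.2° gives JG at -88.8° from the x-axis; with |JG| = 14.0, G = (15.7, -5.38). JG ⟂ GV, so GV runs at 1.20°; with |GV| = 15.7, V = (31.4, -5.05). Then |KV| = |V − K| = 23.2.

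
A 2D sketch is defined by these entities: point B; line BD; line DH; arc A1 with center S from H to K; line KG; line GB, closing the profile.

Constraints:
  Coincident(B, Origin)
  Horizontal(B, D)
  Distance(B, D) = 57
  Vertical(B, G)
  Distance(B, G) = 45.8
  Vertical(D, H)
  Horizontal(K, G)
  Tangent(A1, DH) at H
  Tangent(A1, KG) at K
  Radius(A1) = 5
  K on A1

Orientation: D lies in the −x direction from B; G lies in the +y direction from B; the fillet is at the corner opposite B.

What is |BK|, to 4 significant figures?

69.29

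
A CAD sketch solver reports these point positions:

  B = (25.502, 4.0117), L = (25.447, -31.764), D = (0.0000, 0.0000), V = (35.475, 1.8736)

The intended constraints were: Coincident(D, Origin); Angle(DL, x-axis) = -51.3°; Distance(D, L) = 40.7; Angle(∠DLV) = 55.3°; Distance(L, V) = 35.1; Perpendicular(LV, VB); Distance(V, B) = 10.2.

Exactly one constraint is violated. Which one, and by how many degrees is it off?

Perpendicular(LV, VB) — off by 4.50°.

D = (0.00, 0.00) ✓; DL at -51.30° ✓; |DL| = 40.70 ✓; ∠DLV = 55.30° ✓; |LV| = 35.10 ✓; ∠(LV, VB) = 94.50° ✗; |VB| = 10.20 ✓.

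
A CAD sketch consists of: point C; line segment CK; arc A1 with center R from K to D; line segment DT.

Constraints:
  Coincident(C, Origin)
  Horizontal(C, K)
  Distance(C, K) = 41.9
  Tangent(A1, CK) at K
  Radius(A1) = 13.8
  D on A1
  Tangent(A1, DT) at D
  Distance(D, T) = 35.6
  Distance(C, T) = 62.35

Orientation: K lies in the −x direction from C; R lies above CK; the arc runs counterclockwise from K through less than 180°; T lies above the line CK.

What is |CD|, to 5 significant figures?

32.805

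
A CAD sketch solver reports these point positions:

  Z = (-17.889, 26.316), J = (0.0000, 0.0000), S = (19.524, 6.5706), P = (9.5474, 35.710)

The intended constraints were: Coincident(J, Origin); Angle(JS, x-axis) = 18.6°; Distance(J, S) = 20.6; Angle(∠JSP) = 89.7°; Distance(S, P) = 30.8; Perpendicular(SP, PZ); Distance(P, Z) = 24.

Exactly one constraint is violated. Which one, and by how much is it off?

Distance(P, Z) = 24 — off by 5.00.

J = (0.00, 0.00) ✓; JS at 18.60° ✓; |JS| = 20.60 ✓; ∠JSP = 89.70° ✓; |SP| = 30.80 ✓; ∠(SP, PZ) = 90.00° ✓; |PZ| = 29.00 ✗.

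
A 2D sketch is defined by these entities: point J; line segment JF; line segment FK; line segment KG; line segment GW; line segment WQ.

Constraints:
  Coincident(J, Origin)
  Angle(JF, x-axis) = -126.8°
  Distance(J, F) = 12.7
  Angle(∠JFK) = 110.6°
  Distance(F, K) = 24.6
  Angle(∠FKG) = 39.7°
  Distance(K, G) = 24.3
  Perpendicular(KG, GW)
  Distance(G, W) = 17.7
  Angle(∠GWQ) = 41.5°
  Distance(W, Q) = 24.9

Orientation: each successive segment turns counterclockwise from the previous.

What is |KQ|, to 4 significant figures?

7.858

J is at the origin; JF runs at -126.8° with length 12.7, so F = (-7.608, -10.17). ∠JFK = 110.6° gives FK at -57.40° from the x-axis; with |FK| = 24.6, K = (5.646, -30.89). ∠FKG = 39.7° gives KG at 82.90° from the x-axis; with |KG| = 24.3, G = (8.650, -6.780). KG is perpendicular to GW, so GW runs at 172.9°; with |GW| = 17.7, W = (-8.915, -4.592). ∠GWQ = 41.5° gives WQ at -48.60° from the x-axis; with |WQ| = 24.9, Q = (7.552, -23.27). Then |KQ| = |Q − K| = 7.858.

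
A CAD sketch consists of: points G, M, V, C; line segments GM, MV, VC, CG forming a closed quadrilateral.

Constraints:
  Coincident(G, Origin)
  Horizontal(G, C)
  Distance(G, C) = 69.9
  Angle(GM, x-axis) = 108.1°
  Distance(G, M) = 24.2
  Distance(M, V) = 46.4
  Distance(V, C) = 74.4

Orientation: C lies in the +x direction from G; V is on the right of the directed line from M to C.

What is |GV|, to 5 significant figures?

22.937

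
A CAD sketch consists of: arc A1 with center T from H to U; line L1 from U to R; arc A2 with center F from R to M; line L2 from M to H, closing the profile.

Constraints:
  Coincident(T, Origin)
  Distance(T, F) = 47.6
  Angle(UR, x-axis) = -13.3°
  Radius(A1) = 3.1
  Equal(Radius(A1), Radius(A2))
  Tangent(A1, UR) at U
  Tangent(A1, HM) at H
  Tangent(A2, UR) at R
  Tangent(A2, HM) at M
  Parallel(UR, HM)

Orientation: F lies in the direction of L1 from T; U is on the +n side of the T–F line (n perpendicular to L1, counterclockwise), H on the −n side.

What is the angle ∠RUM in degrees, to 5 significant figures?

7.4211°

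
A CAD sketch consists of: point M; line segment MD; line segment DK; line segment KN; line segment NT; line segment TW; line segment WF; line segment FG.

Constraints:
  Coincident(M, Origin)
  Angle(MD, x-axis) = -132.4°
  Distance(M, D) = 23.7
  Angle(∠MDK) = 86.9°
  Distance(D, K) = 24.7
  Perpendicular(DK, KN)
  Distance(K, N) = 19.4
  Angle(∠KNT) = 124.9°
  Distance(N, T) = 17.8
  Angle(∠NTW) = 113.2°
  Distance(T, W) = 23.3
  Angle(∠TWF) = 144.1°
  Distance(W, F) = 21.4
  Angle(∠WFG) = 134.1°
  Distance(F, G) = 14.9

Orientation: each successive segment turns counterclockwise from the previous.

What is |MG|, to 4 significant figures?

41.94

M is at the origin; MD runs at -132.4° with length 23.7, so D = (-15.98, -17.50). ∠MDK = 86.9° gives DK at -39.30° from the x-axis; with |DK| = 24.7, K = (3.133, -33.15). DK ⟂ KN, so KN runs at 50.70°; with |KN| = 19.4, N = (15.42, -18.13). ∠KNT = 124.9° gives NT at 105.8° from the x-axis; with |NT| = 17.8, T = (10.57, -1.006). ∠NTW = 113.2° gives TW at 172.6° from the x-axis; with |TW| = 23.3, W = (-12.53, 1.995). ∠TWF = 144.1° gives WF at -151.5° from the x-axis; with |WF| = 21.4, F = (-31.34, -8.216). ∠WFG = 134.1° gives FG at -105.6° from the x-axis; with |FG| = 14.9, G = (-35.35, -22.57). Then |MG| = |G − M| = 41.94.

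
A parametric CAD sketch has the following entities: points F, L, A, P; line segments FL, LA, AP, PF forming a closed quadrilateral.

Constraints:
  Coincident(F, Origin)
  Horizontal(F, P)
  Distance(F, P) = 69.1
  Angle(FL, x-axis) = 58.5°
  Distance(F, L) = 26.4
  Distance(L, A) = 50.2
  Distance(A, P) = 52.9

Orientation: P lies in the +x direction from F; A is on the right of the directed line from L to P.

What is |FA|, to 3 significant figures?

35.6

Checks: FL at 58.50° ✓; |LA| = 50.20 ✓; |AP| = 52.90 ✓.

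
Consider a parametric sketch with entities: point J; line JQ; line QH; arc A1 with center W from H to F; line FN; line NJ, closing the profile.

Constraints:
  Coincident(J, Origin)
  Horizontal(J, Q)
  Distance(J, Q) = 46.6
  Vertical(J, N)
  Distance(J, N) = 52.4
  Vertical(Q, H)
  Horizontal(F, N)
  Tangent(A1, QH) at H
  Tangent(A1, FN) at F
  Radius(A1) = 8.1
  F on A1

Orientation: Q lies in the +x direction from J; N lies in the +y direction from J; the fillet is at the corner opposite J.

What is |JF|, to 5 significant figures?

65.023

J is at the origin; J and Q share the same y with |JQ| = 46.6 and Q on the +x side, so Q = (46.600, 0.0000). JN is vertical with |JN| = 52.4 and N on the +y side, so N = (0.0000, 52.400). The virtual corner opposite J is at (46.600, 52.400). A1 meets QH tangentially, so WH is at right angles to QH and tangency of A1 to FN means the radius WF is perpendicular to FN, with radius 8.1, so the center W sits 8.1 in from both sides at W = (38.500, 44.300). That places the tangent points at H = (46.600, 44.300) on QH and F = (38.500, 52.400) on FN. Then |JF| = |F − J| = 65.023.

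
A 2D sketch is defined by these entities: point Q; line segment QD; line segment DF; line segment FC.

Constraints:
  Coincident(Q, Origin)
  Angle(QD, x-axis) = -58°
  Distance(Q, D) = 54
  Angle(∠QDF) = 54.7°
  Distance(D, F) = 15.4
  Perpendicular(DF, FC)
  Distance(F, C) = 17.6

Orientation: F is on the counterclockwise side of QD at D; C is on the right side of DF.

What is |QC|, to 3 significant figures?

63.7

Q is at the origin; QD runs at -58.0° with length 54.0, so D = 54.0·(cos -58.0°, sin -58.0°) = (28.6, -45.8). ∠QDF = 54.7°, so DF runs at -58.0° + (180° − 54.7°) = 67.3° from the x-axis; with |DF| = 15.4, F = D + 15.4·(cos 67.3°, sin 67.3°) = (34.6, -31.6). DF is perpendicular to FC; with |FC| = 17.6 on the right of DF, C = F + 17.6·(0.923, -0.386) = (50.8, -38.4). Then |QC| = |C − Q| = 63.7.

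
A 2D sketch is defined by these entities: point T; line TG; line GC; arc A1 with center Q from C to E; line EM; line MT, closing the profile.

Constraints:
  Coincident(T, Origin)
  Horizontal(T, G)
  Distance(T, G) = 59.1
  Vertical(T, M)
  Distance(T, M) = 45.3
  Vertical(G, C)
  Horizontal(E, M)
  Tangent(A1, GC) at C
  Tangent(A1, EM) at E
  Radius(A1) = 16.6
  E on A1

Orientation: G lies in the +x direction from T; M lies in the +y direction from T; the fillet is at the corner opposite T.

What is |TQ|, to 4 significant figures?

51.28

T is at the origin; T and G share the same y with |TG| = 59.1 and G on the +x side, so G = (59.10, 0.000). T and M share the same x with |TM| = 45.3 and M on the +y side, so M = (0.000, 45.30). The virtual corner opposite T is at (59.10, 45.30). A1 meets GC tangentially, so QC is at right angles to GC and since A1 is tangent to EM there, QE ⟂ EM, with radius 16.6, so the center Q sits 16.6 in from both sides at Q = (42.50, 28.70). Then |TQ| = |Q − T| = 51.28.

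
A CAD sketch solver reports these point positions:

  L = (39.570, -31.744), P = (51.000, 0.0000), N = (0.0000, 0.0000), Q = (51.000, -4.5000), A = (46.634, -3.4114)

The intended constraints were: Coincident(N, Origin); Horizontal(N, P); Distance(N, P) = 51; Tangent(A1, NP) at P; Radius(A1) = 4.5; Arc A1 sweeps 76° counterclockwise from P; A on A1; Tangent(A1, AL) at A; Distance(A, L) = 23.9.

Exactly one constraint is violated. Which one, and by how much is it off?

Distance(A, L) = 23.9 — off by 5.30.

N = (0.00, 0.00) ✓; N.y = 0.00, P.y = 0.00 ✓; |NP| = 51.00 ✓; ∠(QP, PN) = 90.00° ✓; |QP| = 4.500 ✓; bearing(Q→A) − bearing(Q→P) = 76.00° ✓; |QA| = 4.500 ✓; ∠(QA, AL) = 90.00° ✓; |AL| = 29.20 ✗.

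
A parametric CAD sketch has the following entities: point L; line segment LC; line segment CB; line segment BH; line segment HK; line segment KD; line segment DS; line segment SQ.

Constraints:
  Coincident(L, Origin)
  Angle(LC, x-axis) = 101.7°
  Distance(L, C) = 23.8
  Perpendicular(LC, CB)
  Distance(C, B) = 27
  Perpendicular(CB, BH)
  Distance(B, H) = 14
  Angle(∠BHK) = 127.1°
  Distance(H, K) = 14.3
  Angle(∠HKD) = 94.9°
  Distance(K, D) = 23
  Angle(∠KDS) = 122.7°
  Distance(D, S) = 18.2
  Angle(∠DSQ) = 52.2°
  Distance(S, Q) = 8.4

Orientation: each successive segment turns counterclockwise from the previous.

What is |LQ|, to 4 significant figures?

30.79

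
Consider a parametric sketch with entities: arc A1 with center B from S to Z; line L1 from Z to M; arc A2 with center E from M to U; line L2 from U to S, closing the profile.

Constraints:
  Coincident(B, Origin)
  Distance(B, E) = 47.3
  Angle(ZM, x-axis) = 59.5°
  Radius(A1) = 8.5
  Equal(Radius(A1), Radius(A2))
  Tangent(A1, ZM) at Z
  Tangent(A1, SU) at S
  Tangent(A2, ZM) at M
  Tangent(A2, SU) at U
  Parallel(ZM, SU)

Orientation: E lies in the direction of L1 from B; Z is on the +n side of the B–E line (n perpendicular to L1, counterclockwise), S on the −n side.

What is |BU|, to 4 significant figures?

48.06

The slot axis is L1's direction at 59.5°, so u = (cos 59.5°, sin 59.5°) = (0.5075, 0.8616) and n = (−sin 59.5°, cos 59.5°) = (-0.8616, 0.5075). B is at the origin and E lies 47.3 along u from B, so E = 47.3·u = (24.01, 40.76). Tangency of A1 to both parallel lines with radius 8.5 puts Z and S at B ± 8.5·n: Z = (-7.324, 4.314), S = (7.324, -4.314). Equal radii place M and U the same way about E: M = E + 8.5·n = (16.68, 45.07), U = E − 8.5·n = (31.33, 36.44). Then |BU| = |U − B| = 48.06.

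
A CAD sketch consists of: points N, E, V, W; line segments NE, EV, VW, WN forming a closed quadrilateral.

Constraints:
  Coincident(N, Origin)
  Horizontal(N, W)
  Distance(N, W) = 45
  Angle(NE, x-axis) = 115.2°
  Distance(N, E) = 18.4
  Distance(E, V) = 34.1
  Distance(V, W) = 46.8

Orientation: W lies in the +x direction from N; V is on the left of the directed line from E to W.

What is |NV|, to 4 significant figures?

42.64

Checks: |EV| = 34.10 ✓; |VW| = 46.80 ✓.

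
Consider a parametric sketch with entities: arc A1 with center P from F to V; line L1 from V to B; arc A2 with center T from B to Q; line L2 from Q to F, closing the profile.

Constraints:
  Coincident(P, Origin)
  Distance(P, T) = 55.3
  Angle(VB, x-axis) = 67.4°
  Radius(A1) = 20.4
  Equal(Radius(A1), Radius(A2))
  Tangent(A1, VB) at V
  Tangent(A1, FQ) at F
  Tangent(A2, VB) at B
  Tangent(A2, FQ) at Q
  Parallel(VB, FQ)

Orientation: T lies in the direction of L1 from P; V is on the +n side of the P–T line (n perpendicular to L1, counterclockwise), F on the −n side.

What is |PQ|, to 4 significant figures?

58.94

The slot axis is L1's direction at 67.4°, so u = (cos 67.4°, sin 67.4°) = (0.3843, 0.9232) and n = (−sin 67.4°, cos 67.4°) = (-0.9232, 0.3843). P is at the origin and T lies 55.3 along u from P, so T = 55.3·u = (21.25, 51.05). Tangency of A1 to both parallel lines with radius 20.4 puts V and F at P ± 20.4·n: V = (-18.83, 7.840), F = (18.83, -7.840). Equal radii place B and Q the same way about T: B = T + 20.4·n = (2.418, 58.89), Q = T − 20.4·n = (40.09, 43.21). Then |PQ| = |Q − P| = 58.94.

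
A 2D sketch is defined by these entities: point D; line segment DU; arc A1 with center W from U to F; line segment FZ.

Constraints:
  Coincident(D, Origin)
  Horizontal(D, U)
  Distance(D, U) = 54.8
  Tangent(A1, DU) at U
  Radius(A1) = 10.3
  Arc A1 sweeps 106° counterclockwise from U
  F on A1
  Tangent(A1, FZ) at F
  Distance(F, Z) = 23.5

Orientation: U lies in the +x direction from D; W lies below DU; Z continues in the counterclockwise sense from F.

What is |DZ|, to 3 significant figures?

62.6

D is at the origin; D and U share the same y with |DU| = 54.8 and U on the +x side, so U = (54.8, 0.00). Tangency of A1 to DU means the radius WU is perpendicular to DU, so W = U + (0, -10.3) = (54.8, -10.3). On A1, U sits at bearing 90° from W; a 106° counterclockwise sweep puts F at bearing 196°, so F = W + 10.3·(cos 196°, sin 196°) = (44.9, -13.1). Since A1 is tangent to FZ there, WF ⟂ FZ, so FZ runs along (−sin 196°, cos 196°); with |FZ| = 23.5, Z = (51.4, -35.7). Then |DZ| = |Z − D| = 62.6.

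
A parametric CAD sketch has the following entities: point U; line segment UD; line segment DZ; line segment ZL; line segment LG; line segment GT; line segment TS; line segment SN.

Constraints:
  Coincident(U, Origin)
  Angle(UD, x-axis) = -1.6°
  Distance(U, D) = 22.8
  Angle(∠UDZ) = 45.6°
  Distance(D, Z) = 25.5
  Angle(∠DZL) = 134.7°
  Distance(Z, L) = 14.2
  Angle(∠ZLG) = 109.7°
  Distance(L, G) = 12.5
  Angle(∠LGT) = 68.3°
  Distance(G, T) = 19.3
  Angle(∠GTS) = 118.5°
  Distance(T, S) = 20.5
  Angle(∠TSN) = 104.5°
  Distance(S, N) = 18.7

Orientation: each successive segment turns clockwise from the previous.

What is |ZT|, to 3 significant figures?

11.1

U is at the origin; UD runs at -1.6° with length 22.8, so D = (22.8, -0.637). ∠UDZ = 45.6° gives DZ at -136° from the x-axis; with |DZ| = 25.5, Z = (4.45, -18.4). ∠DZL = 134.7° gives ZL at 179° from the x-axis; with |ZL| = 14.2, L = (-9.75, -18.0). ∠ZLG = 109.7° gives LG at 108° from the x-axis; with |LG| = 12.5, G = (-13.7, -6.17). ∠LGT = 68.3° gives GT at -3.30° from the x-axis; with |GT| = 19.3, T = (5.57, -7.28). Then |ZT| = |T − Z| = 11.1.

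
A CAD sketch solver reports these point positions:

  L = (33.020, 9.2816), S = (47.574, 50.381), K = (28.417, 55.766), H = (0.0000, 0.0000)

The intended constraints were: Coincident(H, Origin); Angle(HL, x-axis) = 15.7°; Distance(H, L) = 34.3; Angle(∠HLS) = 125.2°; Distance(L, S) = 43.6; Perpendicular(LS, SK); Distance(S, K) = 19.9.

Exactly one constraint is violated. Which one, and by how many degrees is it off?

Perpendicular(LS, SK) — off by 3.80°.

H = (0.00, 0.00) ✓; HL at 15.70° ✓; |HL| = 34.30 ✓; ∠HLS = 125.2° ✓; |LS| = 43.60 ✓; ∠(LS, SK) = 93.80° ✗; |SK| = 19.90 ✓.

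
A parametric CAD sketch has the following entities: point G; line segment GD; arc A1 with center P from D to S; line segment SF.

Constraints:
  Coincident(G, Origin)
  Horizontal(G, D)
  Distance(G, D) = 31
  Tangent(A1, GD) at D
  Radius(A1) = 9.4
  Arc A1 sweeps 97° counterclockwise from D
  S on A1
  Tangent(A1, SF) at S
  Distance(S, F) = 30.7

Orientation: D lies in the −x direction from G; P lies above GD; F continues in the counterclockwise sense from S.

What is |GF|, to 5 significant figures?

48.251

G is at the origin; G and D share the same y with |GD| = 31.0 and D on the −x side, so D = (-31.000, 0.0000). The tangent condition forces PD to be normal to GD, so P = D + (0, 9.4) = (-31.000, 9.4000). On A1, D sits at bearing -90° from P; a 97° counterclockwise sweep puts S at bearing 7°, so S = P + 9.4·(cos 7°, sin 7°) = (-21.670, 10.546). The tangent condition forces PS to be normal to SF, so SF runs along (−sin 7°, cos 7°); with |SF| = 30.7, F = (-25.411, 41.017). Then |GF| = |F − G| = 48.251.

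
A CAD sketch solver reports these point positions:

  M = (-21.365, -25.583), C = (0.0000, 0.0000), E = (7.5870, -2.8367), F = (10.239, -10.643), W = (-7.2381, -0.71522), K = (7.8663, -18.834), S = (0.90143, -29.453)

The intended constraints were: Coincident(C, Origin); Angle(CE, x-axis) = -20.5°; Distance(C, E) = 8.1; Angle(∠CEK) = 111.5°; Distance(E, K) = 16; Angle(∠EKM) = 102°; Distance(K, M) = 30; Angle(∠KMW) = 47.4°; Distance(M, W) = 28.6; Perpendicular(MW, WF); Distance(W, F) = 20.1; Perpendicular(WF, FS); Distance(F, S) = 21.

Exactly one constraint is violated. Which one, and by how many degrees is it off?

Perpendicular(WF, FS) — off by 3.20°.

C = (0.00, 0.00) ✓; CE at -20.50° ✓; |CE| = 8.100 ✓; ∠CEK = 111.5° ✓; |EK| = 16.00 ✓; ∠EKM = 102.0° ✓; |KM| = 30.00 ✓; ∠KMW = 47.40° ✓; |MW| = 28.60 ✓; ∠(MW, WF) = 90.00° ✓; |WF| = 20.10 ✓; ∠(WF, FS) = 86.80° ✗; |FS| = 21.00 ✓.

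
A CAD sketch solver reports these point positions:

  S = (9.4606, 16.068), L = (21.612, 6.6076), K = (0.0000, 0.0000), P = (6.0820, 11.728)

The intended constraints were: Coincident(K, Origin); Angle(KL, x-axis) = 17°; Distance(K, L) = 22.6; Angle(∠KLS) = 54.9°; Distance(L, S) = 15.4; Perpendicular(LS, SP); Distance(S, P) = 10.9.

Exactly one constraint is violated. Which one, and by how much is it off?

Distance(S, P) = 10.9 — off by 5.40.

K = (0.00, 0.00) ✓; KL at 17.00° ✓; |KL| = 22.60 ✓; ∠KLS = 54.90° ✓; |LS| = 15.40 ✓; ∠(LS, SP) = 90.00° ✓; |SP| = 5.500 ✗.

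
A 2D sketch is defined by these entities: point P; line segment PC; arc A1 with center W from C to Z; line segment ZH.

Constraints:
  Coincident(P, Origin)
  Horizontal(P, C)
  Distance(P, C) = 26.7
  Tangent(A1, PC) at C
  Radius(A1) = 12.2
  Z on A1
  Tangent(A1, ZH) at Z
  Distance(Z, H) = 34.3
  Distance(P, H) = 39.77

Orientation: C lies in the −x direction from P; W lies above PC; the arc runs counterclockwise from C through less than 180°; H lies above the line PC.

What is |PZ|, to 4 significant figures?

17.19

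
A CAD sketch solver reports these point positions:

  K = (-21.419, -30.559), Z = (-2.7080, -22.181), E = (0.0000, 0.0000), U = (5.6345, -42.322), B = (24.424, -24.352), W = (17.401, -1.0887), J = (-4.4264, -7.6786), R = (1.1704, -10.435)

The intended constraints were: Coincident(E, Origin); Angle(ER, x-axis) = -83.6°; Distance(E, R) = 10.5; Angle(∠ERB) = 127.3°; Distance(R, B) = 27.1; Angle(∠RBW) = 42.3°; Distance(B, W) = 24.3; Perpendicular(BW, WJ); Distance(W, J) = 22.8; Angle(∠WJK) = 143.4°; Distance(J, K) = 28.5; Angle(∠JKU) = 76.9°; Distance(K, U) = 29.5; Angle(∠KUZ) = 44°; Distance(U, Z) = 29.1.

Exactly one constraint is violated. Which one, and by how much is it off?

Distance(U, Z) = 29.1 — off by 7.30.

E = (0.00, 0.00) ✓; ER at -83.60° ✓; |ER| = 10.50 ✓; ∠ERB = 127.3° ✓; |RB| = 27.10 ✓; ∠RBW = 42.30° ✓; |BW| = 24.30 ✓; ∠(BW, WJ) = 90.00° ✓; |WJ| = 22.80 ✓; ∠WJK = 143.4° ✓; |JK| = 28.50 ✓; ∠JKU = 76.90° ✓; |KU| = 29.50 ✓; ∠KUZ = 44.00° ✓; |UZ| = 21.80 ✗.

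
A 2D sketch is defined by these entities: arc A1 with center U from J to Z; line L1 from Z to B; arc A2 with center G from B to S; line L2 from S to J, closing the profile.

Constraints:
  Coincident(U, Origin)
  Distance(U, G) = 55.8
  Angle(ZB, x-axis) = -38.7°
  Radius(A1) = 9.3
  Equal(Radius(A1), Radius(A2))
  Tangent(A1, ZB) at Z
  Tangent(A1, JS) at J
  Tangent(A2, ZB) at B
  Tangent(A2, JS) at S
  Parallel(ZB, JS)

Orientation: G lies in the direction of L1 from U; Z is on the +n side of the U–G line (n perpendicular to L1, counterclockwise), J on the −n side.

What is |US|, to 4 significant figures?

56.57

Tangency of A1 to both parallel lines with radius 9.3 puts Z and J at U ± 9.3·n: Z = (5.815, 7.258), J = (-5.815, -7.258). Equal radii place B and S the same way about G: B = G + 9.3·n = (49.36, -27.63), S = G − 9.3·n = (37.73, -42.15). Then |US| = |S − U| = 56.57.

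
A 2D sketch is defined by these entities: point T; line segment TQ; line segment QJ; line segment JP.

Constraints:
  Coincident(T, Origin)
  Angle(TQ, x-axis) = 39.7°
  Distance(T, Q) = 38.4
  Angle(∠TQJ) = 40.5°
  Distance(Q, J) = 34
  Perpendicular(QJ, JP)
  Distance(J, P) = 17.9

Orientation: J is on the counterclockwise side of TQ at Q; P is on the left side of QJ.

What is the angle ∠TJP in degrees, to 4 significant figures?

10.90°

T is at the origin; TQ runs at 39.7° with length 38.4, so Q = 38.4·(cos 39.7°, sin 39.7°) = (29.54, 24.53). ∠TQJ = 40.5°, so QJ runs at 39.7° + (180° − 40.5°) = 179.2° from the x-axis; with |QJ| = 34.0, J = Q + 34.0·(cos 179.2°, sin 179.2°) = (-4.452, 25.00). QJ ⟂ JP; with |JP| = 17.9 on the left of QJ, P = J + 17.9·(-0.01396, -0.9999) = (-4.702, 7.105). Then cos ∠TJP = JT·JP / (|JT||JP|), giving 10.90°.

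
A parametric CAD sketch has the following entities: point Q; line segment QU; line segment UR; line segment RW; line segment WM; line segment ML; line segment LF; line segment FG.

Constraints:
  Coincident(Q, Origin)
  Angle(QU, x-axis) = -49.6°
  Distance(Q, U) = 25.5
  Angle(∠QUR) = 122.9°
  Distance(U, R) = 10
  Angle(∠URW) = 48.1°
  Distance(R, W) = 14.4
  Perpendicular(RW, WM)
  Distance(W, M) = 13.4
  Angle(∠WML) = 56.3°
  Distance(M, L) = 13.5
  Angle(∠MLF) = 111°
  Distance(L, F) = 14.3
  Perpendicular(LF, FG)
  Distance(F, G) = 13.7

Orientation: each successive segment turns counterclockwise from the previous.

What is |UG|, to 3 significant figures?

18.0

∠MLF = 111.0° gives LF at 62.1° from the x-axis; with |LF| = 14.3, F = (26.9, -7.90). The perpendicularity gives FG at right angles to LF, so FG runs at 152°; with |FG| = 13.7, G = (14.8, -1.49). Then |UG| = |G − U| = 18.0.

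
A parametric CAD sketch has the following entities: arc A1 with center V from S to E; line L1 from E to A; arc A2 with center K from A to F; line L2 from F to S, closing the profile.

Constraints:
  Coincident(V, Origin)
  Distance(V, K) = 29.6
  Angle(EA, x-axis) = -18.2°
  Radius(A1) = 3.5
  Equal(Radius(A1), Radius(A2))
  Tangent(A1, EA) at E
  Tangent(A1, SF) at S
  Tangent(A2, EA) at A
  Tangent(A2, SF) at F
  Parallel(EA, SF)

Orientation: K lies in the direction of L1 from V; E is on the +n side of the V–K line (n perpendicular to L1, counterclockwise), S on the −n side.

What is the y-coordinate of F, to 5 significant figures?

-12.570

Tangency of A1 to both parallel lines with radius 3.5 puts E and S at V ± 3.5·n: E = (1.0932, 3.3249), S = (-1.0932, -3.3249). Equal radii place A and F the same way about K: A = K + 3.5·n = (29.212, -5.9202), F = K − 3.5·n = (27.026, -12.570). So F.y = -12.570.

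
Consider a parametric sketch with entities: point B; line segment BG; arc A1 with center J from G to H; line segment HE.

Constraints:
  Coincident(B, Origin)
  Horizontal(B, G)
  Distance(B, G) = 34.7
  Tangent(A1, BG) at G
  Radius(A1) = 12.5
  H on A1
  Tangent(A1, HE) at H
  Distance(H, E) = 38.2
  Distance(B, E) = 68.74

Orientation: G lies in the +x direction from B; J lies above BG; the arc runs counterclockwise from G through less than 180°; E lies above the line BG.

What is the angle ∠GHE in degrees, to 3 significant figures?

134°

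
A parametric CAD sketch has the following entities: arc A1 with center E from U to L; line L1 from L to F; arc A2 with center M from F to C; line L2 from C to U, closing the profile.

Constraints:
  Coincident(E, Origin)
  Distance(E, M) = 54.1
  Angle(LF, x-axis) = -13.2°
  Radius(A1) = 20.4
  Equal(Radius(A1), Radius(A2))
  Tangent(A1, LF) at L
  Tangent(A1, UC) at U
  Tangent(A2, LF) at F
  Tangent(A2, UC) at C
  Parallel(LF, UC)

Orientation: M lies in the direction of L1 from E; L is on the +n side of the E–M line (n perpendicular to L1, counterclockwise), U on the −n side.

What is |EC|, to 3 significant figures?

57.8

The slot axis is L1's direction at -13.2°, so u = (cos -13.2°, sin -13.2°) = (0.974, -0.228) and n = (−sin -13.2°, cos -13.2°) = (0.228, 0.974). E is at the origin and M lies 54.1 along u from E, so M = 54.1·u = (52.7, -12.4). Tangency of A1 to both parallel lines with radius 20.4 puts L and U at E ± 20.4·n: L = (4.66, 19.9), U = (-4.66, -19.9). Equal radii place F and C the same way about M: F = M + 20.4·n = (57.3, 7.51), C = M − 20.4·n = (48.0, -32.2). Then |EC| = |C − E| = 57.8.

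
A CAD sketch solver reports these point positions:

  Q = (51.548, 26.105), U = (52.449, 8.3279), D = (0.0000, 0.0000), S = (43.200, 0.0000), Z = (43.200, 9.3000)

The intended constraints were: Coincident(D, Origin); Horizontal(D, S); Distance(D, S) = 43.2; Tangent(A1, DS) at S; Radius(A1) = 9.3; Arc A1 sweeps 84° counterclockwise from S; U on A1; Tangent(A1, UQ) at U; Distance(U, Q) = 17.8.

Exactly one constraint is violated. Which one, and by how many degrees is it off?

Tangent(A1, UQ) at U — off by 8.90°.

D = (0.00, 0.00) ✓; D.y = 0.00, S.y = 0.00 ✓; |DS| = 43.20 ✓; ∠(ZS, SD) = 90.00° ✓; |ZS| = 9.300 ✓; bearing(Z→U) − bearing(Z→S) = 84.00° ✓; |ZU| = 9.300 ✓; ∠(ZU, UQ) = 81.10° ✗; |UQ| = 17.80 ✓.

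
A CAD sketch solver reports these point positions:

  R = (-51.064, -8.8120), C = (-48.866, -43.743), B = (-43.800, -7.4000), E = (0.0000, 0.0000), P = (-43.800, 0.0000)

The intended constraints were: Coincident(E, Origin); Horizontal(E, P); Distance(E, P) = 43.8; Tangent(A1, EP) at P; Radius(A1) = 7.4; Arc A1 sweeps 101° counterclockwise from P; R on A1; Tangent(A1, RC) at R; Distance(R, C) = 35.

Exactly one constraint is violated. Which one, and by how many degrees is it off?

Tangent(A1, RC) at R — off by 7.40°.

E = (0.00, 0.00) ✓; E.y = 0.00, P.y = 0.00 ✓; |EP| = 43.80 ✓; ∠(BP, PE) = 90.00° ✓; |BP| = 7.400 ✓; bearing(B→R) − bearing(B→P) = 101.0° ✓; |BR| = 7.400 ✓; ∠(BR, RC) = 97.40° ✗; |RC| = 35.00 ✓.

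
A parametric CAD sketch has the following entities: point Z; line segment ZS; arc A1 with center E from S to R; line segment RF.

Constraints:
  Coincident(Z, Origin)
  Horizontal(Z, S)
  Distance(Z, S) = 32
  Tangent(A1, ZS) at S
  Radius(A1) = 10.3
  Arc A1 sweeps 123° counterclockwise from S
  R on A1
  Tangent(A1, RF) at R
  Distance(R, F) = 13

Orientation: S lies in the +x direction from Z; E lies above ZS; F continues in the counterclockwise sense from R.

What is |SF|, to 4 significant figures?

26.86

On A1, S sits at bearing -90° from E; a 123° counterclockwise sweep puts R at bearing 33°, so R = E + 10.3·(cos 33°, sin 33°) = (40.64, 15.91). The tangent condition forces ER to be normal to RF, so RF runs along (−sin 33°, cos 33°); with |RF| = 13.0, F = (33.56, 26.81). Then |SF| = |F − S| = 26.86.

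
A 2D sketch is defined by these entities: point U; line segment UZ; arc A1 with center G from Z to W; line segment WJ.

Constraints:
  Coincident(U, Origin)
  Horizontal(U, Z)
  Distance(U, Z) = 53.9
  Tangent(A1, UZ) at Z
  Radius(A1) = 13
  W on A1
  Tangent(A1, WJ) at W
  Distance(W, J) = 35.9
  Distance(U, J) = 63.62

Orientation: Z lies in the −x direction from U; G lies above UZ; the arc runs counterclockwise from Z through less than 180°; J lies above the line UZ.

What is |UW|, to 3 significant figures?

42.9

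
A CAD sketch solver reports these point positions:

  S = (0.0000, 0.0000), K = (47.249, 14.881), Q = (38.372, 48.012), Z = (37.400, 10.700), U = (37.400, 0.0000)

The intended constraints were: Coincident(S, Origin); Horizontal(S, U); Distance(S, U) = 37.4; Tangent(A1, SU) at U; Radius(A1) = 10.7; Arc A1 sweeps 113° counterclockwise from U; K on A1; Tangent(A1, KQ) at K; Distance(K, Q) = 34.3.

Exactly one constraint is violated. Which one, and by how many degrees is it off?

Tangent(A1, KQ) at K — off by 8.00°.

S = (0.00, 0.00) ✓; S.y = 0.00, U.y = 0.00 ✓; |SU| = 37.40 ✓; ∠(ZU, US) = 90.00° ✓; |ZU| = 10.70 ✓; bearing(Z→K) − bearing(Z→U) = 113.0° ✓; |ZK| = 10.70 ✓; ∠(ZK, KQ) = 98.00° ✗; |KQ| = 34.30 ✓.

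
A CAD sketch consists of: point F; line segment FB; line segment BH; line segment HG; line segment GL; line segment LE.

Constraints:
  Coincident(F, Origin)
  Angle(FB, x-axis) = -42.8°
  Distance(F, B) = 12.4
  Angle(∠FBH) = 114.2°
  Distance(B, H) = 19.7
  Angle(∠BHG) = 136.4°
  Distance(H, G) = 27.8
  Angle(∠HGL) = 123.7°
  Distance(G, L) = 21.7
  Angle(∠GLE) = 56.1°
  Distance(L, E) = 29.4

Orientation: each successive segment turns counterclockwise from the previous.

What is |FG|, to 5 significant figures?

45.598

∠FBH = 114.2° gives BH at 23.000° from the x-axis; with |BH| = 19.7, H = (27.232, -0.72767). ∠BHG = 136.4° gives HG at 66.600° from the x-axis; with |HG| = 27.8, G = (38.273, 24.786). Then |FG| = |G − F| = 45.598.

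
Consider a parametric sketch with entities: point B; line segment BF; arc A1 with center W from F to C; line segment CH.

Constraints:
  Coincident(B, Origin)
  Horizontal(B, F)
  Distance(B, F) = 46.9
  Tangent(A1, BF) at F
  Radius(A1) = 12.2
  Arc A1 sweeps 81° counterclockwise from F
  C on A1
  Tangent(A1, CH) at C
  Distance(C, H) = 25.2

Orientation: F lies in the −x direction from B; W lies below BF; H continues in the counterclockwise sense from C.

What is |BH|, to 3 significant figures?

72.1

B is at the origin; BF is horizontal with |BF| = 46.9 and F on the −x side, so F = (-46.9, 0.00). The tangent condition forces WF to be normal to BF, so W = F + (0, -12.2) = (-46.9, -12.2). On A1, F sits at bearing 90° from W; an 81° counterclockwise sweep puts C at bearing 171°, so C = W + 12.2·(cos 171°, sin 171°) = (-58.9, -10.3). The tangent condition forces WC to be normal to CH, so CH runs along (−sin 171°, cos 171°); with |CH| = 25.2, H = (-62.9, -35.2). Then |BH| = |H − B| = 72.1.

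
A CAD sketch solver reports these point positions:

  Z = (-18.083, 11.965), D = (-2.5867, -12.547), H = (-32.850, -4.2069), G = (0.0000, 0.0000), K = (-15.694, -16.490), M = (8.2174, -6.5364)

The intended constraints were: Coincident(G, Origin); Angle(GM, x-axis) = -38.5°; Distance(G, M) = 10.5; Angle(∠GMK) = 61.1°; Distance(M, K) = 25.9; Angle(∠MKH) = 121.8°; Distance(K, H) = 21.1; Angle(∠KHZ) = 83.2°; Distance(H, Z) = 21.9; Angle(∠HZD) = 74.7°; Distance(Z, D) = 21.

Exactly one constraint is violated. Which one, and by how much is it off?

Distance(Z, D) = 21 — off by 8.00.

G = (0.00, 0.00) ✓; GM at -38.50° ✓; |GM| = 10.50 ✓; ∠GMK = 61.10° ✓; |MK| = 25.90 ✓; ∠MKH = 121.8° ✓; |KH| = 21.10 ✓; ∠KHZ = 83.20° ✓; |HZ| = 21.90 ✓; ∠HZD = 74.70° ✓; |ZD| = 29.00 ✗.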